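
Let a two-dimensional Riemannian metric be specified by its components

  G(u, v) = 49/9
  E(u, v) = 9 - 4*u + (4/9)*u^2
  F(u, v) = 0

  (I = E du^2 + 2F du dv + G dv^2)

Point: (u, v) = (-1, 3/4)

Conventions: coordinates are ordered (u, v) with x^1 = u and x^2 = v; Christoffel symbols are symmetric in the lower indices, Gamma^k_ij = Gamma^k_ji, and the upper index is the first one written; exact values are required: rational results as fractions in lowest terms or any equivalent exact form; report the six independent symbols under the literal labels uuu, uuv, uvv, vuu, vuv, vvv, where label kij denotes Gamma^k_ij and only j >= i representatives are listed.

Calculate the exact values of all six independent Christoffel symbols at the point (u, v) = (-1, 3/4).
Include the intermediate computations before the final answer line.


E = 121/9, F = 0, G = 49/9 at the point
E_u = -44/9, E_v = 0, F_u = 0, F_v = 0, G_u = 0, G_v = 0
EG - F^2 = 5929/81;  g^inv = (81/5929) * [[49/9, 0], [0, 121/9]]
first-kind symbols [ij,l] = (1/2)(d_i g_jl + d_j g_il - d_l g_ij): [uu,u] = E_u/2 = -22/9, [uu,v] = F_u - E_v/2 = 0, [uv,u] = E_v/2 = 0, [uv,v] = G_u/2 = 0, [vv,u] = F_v - G_u/2 = 0, [vv,v] = G_v/2 = 0
Gamma^u_ij = (G*[ij,u] - F*[ij,v])/(EG - F^2), Gamma^v_ij = (E*[ij,v] - F*[ij,u])/(EG - F^2)

Answer: Gamma_uuu = -2/11, Gamma_uuv = 0, Gamma_uvv = 0, Gamma_vuu = 0, Gamma_vuv = 0, Gamma_vvv = 0


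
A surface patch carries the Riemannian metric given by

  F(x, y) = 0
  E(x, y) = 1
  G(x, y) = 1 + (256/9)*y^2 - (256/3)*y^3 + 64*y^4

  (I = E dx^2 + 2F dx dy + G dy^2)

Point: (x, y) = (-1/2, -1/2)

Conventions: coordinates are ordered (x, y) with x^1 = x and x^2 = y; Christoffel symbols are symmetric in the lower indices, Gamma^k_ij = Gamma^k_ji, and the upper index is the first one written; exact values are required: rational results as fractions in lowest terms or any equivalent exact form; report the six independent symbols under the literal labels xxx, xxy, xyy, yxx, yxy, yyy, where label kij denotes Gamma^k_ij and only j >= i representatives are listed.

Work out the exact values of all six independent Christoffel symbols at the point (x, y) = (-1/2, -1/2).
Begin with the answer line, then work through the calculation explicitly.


Answer: Gamma_xxx = 0, Gamma_xxy = 0, Gamma_xyy = 0, Gamma_yxx = 0, Gamma_yxy = 0, Gamma_yyy = -112/41

E = 1, F = 0, G = 205/9 at the point
E_x = 0, E_y = 0, F_x = 0, F_y = 0, G_x = 0, G_y = -1120/9
EG - F^2 = 205/9;  g^inv = (9/205) * [[205/9, 0], [0, 1]]
first-kind symbols [ij,l] = (1/2)(d_i g_jl + d_j g_il - d_l g_ij): [xx,x] = E_x/2 = 0, [xx,y] = F_x - E_y/2 = 0, [xy,x] = E_y/2 = 0, [xy,y] = G_x/2 = 0, [yy,x] = F_y - G_x/2 = 0, [yy,y] = G_y/2 = -560/9
Gamma^x_ij = (G*[ij,x] - F*[ij,y])/(EG - F^2), Gamma^y_ij = (E*[ij,y] - F*[ij,x])/(EG - F^2)


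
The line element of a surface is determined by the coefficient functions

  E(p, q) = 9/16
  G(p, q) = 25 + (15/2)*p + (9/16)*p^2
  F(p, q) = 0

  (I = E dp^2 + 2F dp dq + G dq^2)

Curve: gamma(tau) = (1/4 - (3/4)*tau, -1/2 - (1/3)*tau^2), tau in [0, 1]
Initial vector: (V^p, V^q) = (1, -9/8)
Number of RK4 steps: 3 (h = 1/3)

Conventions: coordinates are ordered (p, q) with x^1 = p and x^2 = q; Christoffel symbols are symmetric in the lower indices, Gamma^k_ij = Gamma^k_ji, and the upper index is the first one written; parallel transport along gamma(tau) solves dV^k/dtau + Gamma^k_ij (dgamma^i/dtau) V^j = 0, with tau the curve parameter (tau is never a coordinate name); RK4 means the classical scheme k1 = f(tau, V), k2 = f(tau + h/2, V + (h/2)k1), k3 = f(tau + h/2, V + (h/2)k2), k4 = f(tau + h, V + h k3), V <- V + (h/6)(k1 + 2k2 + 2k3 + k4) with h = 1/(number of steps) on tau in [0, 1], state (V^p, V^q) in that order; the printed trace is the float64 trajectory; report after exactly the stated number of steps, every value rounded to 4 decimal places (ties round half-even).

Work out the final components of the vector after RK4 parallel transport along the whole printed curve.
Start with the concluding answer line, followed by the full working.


Answer: V^p = 3.4909, V^q = -1.1393

gamma'(tau) = (-3/4, -(2/3)*tau); f(tau, V)^k = -Gamma^k_ij(gamma(tau)) gamma'^i(tau) V^j; h = 1/3; intermediate values shown to 6 dp
curve data and Christoffel symbols at the stage parameters:
  tau = 0.000000: gamma = (0.250000, -0.500000), gamma' = (-0.750000, 0.000000); Gamma_ppp = 0.000000, Gamma_ppq = 0.000000, Gamma_pqq = -6.916667, Gamma_qpp = 0.000000, Gamma_qpq = 0.144578, Gamma_qqq = 0.000000
  tau = 0.166667: gamma = (0.125000, -0.509259), gamma' = (-0.750000, -0.111111); Gamma_ppp = 0.000000, Gamma_ppq = 0.000000, Gamma_pqq = -6.791667, Gamma_qpp = 0.000000, Gamma_qpq = 0.147239, Gamma_qqq = 0.000000
  tau = 0.333333: gamma = (0.000000, -0.537037), gamma' = (-0.750000, -0.222222); Gamma_ppp = 0.000000, Gamma_ppq = 0.000000, Gamma_pqq = -6.666667, Gamma_qpp = 0.000000, Gamma_qpq = 0.150000, Gamma_qqq = 0.000000
  tau = 0.500000: gamma = (-0.125000, -0.583333), gamma' = (-0.750000, -0.333333); Gamma_ppp = 0.000000, Gamma_ppq = 0.000000, Gamma_pqq = -6.541667, Gamma_qpp = 0.000000, Gamma_qpq = 0.152866, Gamma_qqq = 0.000000
  tau = 0.666667: gamma = (-0.250000, -0.648148), gamma' = (-0.750000, -0.444444); Gamma_ppp = 0.000000, Gamma_ppq = 0.000000, Gamma_pqq = -6.416667, Gamma_qpp = 0.000000, Gamma_qpq = 0.155844, Gamma_qqq = 0.000000
  tau = 0.833333: gamma = (-0.375000, -0.731481), gamma' = (-0.750000, -0.555556); Gamma_ppp = 0.000000, Gamma_ppq = 0.000000, Gamma_pqq = -6.291667, Gamma_qpp = 0.000000, Gamma_qpq = 0.158940, Gamma_qqq = 0.000000
  tau = 1.000000: gamma = (-0.500000, -0.833333), gamma' = (-0.750000, -0.666667); Gamma_ppp = 0.000000, Gamma_ppq = 0.000000, Gamma_pqq = -6.166667, Gamma_qpp = 0.000000, Gamma_qpq = 0.162162, Gamma_qqq = 0.000000
step 0: V^p = 1.0000, V^q = -1.1250
step 1: k1 = (0.000000, -0.121988), k2 = (0.864301, -0.110118), k3 = (0.862808, -0.107543), k4 = (1.719774, -0.087675); V <- V + (h/6)(k1 + 2k2 + 2k3 + k4): V^p = 1.2874, V^q = -1.1608
step 2: k1 = (1.719752, -0.087679), k2 = (2.563125, -0.054557), k3 = (2.551087, -0.046762), k4 = (3.354975, 0.010570); V <- V + (h/6)(k1 + 2k2 + 2k3 + k4): V^p = 2.1376, V^q = -1.1764
step 3: k1 = (3.354845, 0.010562), k2 = (4.105710, 0.098104), k3 = (4.054711, 0.110894), k4 = (4.684239, 0.238633); V <- V + (h/6)(k1 + 2k2 + 2k3 + k4): V^p = 3.4909, V^q = -1.1393


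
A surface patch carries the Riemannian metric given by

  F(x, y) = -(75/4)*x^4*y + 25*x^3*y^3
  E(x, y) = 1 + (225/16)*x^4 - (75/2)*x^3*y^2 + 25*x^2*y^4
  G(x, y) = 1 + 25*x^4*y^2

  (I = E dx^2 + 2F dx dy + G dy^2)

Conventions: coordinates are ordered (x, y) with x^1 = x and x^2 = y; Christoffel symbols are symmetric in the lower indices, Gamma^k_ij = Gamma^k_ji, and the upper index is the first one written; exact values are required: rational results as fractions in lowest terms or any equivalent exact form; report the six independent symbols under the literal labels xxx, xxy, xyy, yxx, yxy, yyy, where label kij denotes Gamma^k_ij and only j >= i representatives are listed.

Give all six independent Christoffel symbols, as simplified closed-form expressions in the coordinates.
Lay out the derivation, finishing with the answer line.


E = 1 + (225/16)*x^4 - (75/2)*x^3*y^2 + 25*x^2*y^4; F = -(75/4)*x^4*y + 25*x^3*y^3; G = 1 + 25*x^4*y^2
Gamma^k_ij = (1/2) g^{kl} (d_i g_jl + d_j g_il - d_l g_ij), with g^inv = (1/(EG-F^2)) [[G, -F], [-F, E]]
first partials: E_x = (225/4)*x^3 - (225/2)*x^2*y^2 + 50*x*y^4, E_y = -75*x^3*y + 100*x^2*y^3, F_x = -75*x^3*y + 75*x^2*y^3, F_y = -(75/4)*x^4 + 75*x^3*y^2, G_x = 100*x^3*y^2, G_y = 50*x^4*y
D = EG - F^2 = 1 + (225/16)*x^4 - (75/2)*x^3*y^2 + 25*x^2*y^4 + 25*x^4*y^2
expanded: Gamma^x_xx = (G E_x - 2F F_x + F E_y)/(2D), Gamma^x_xy = (G E_y - F G_x)/(2D), Gamma^x_yy = (2G F_y - G G_x - F G_y)/(2D), Gamma^y_xx = (2E F_x - E E_y - F E_x)/(2D), Gamma^y_xy = (E G_x - F E_y)/(2D), Gamma^y_yy = (E G_y - 2F F_y + F G_x)/(2D); substitute and cancel common factors

Answer: Gamma_xxx = (450*x^3 - 900*x^2*y^2 + 400*x*y^4)/(400*x^4*y^2 + 225*x^4 - 600*x^3*y^2 + 400*x^2*y^4 + 16), Gamma_xxy = (-600*x^3*y + 800*x^2*y^3)/(400*x^4*y^2 + 225*x^4 - 600*x^3*y^2 + 400*x^2*y^4 + 16), Gamma_xyy = (-300*x^4 + 400*x^3*y^2)/(400*x^4*y^2 + 225*x^4 - 600*x^3*y^2 + 400*x^2*y^4 + 16), Gamma_yxx = (-600*x^3*y + 400*x^2*y^3)/(400*x^4*y^2 + 225*x^4 - 600*x^3*y^2 + 400*x^2*y^4 + 16), Gamma_yxy = 800*x^3*y^2/(400*x^4*y^2 + 225*x^4 - 600*x^3*y^2 + 400*x^2*y^4 + 16), Gamma_yyy = 400*x^4*y/(400*x^4*y^2 + 225*x^4 - 600*x^3*y^2 + 400*x^2*y^4 + 16)


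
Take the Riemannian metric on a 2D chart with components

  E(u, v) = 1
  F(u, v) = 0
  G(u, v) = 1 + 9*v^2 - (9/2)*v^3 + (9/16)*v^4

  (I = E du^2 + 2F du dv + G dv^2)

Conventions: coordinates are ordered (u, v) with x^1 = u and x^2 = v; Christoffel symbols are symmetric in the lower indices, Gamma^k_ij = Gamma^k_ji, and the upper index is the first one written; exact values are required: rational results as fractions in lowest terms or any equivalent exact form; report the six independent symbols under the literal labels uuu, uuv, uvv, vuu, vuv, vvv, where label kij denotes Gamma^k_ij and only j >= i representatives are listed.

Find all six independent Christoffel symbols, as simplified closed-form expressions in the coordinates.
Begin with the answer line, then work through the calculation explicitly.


Answer: Gamma_uuu = 0, Gamma_uuv = 0, Gamma_uvv = 0, Gamma_vuu = 0, Gamma_vuv = 0, Gamma_vvv = (18*v^3 - 108*v^2 + 144*v)/(9*v^4 - 72*v^3 + 144*v^2 + 16)

E = 1; F = 0; G = 1 + 9*v^2 - (9/2)*v^3 + (9/16)*v^4
Gamma^k_ij = (1/2) g^{kl} (d_i g_jl + d_j g_il - d_l g_ij), with g^inv = (1/(EG-F^2)) [[G, -F], [-F, E]]
first partials: E_u = 0, E_v = 0, F_u = 0, F_v = 0, G_u = 0, G_v = 18*v - (27/2)*v^2 + (9/4)*v^3
D = EG - F^2 = 1 + 9*v^2 - (9/2)*v^3 + (9/16)*v^4
expanded: Gamma^u_uu = (G E_u - 2F F_u + F E_v)/(2D), Gamma^u_uv = (G E_v - F G_u)/(2D), Gamma^u_vv = (2G F_v - G G_u - F G_v)/(2D), Gamma^v_uu = (2E F_u - E E_v - F E_u)/(2D), Gamma^v_uv = (E G_u - F E_v)/(2D), Gamma^v_vv = (E G_v - 2F F_v + F G_u)/(2D); substitute and cancel common factors


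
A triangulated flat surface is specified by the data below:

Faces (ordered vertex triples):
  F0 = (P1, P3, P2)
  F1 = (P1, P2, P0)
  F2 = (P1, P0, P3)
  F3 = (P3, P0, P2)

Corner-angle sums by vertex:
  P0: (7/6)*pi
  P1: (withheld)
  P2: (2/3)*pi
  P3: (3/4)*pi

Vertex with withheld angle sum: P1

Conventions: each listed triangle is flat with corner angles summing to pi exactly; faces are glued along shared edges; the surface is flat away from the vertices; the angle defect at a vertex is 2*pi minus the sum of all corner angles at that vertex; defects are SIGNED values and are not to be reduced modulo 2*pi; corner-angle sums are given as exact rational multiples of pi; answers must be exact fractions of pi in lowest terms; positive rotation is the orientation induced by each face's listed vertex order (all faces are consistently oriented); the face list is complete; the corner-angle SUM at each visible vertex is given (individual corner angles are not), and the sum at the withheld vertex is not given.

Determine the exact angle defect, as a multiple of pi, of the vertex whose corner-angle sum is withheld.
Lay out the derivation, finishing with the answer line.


V = 4, E = 6, F = 4; chi = V - E + F = 2
Gauss-Bonnet: total defect = 2*pi*chi = 4*pi; visible defects sum to (41/12)*pi

Answer: defect(P1) = (7/12)*pi


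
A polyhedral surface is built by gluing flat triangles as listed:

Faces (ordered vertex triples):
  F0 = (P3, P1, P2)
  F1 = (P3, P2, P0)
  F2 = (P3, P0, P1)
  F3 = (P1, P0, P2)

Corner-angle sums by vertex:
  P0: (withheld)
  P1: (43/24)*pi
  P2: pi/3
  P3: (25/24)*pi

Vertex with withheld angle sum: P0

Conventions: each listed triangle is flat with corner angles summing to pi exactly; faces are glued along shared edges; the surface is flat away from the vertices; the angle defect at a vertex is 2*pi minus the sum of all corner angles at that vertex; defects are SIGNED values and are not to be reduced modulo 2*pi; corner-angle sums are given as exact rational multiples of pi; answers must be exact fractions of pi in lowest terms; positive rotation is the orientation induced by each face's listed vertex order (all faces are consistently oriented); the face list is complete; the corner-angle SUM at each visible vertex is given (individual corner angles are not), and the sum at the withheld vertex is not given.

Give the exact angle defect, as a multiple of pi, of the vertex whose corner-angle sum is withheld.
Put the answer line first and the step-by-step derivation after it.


Answer: defect(P0) = (7/6)*pi

V = 4, E = 6, F = 4; chi = V - E + F = 2
Gauss-Bonnet: total defect = 2*pi*chi = 4*pi; visible defects sum to (17/6)*pi


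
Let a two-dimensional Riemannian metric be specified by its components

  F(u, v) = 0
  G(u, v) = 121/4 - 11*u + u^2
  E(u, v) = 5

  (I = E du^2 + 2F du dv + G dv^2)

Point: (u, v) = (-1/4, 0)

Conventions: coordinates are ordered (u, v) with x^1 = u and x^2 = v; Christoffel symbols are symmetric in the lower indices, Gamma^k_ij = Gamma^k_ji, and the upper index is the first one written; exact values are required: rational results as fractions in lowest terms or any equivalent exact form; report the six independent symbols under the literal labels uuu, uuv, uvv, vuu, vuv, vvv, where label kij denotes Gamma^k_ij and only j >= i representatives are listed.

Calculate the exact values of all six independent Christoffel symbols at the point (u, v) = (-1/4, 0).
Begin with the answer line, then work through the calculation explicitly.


Answer: Gamma_uuu = 0, Gamma_uuv = 0, Gamma_uvv = 23/20, Gamma_vuu = 0, Gamma_vuv = -4/23, Gamma_vvv = 0

E = 5, F = 0, G = 529/16 at the point
E_u = 0, E_v = 0, F_u = 0, F_v = 0, G_u = -23/2, G_v = 0
EG - F^2 = 2645/16;  g^inv = (16/2645) * [[529/16, 0], [0, 5]]
first-kind symbols [ij,l] = (1/2)(d_i g_jl + d_j g_il - d_l g_ij): [uu,u] = E_u/2 = 0, [uu,v] = F_u - E_v/2 = 0, [uv,u] = E_v/2 = 0, [uv,v] = G_u/2 = -23/4, [vv,u] = F_v - G_u/2 = 23/4, [vv,v] = G_v/2 = 0
Gamma^u_ij = (G*[ij,u] - F*[ij,v])/(EG - F^2), Gamma^v_ij = (E*[ij,v] - F*[ij,u])/(EG - F^2)


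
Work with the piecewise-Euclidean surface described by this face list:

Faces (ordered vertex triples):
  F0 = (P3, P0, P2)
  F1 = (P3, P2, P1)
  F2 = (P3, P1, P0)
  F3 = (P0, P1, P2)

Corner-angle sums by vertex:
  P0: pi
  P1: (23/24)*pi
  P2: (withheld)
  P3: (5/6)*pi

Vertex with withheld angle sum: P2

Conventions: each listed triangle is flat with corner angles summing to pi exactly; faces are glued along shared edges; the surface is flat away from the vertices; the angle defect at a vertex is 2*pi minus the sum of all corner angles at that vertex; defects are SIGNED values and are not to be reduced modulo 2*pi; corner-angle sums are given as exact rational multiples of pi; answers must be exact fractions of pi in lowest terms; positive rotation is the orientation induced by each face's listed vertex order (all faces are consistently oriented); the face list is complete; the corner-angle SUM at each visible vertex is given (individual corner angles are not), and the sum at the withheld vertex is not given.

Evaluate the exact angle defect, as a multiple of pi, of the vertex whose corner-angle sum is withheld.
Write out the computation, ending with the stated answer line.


V = 4, E = 6, F = 4; chi = V - E + F = 2
Gauss-Bonnet: total defect = 2*pi*chi = 4*pi; visible defects sum to (77/24)*pi

Answer: defect(P2) = (19/24)*pi


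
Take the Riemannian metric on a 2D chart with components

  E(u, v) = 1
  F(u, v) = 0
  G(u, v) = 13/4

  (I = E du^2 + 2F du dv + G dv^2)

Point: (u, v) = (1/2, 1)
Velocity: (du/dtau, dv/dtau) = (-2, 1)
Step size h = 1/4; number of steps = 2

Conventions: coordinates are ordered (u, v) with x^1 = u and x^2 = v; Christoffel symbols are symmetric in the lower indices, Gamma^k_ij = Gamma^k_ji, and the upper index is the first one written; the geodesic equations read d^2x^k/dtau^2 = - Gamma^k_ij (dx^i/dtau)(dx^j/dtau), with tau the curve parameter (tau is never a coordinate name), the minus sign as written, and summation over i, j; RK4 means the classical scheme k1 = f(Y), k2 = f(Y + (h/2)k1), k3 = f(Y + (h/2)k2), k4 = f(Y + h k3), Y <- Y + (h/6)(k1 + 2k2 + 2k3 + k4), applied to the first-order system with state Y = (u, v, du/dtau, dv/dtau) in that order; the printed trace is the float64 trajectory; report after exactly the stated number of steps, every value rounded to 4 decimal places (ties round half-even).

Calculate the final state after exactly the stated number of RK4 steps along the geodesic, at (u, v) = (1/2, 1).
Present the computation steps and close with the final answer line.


f(Y) = (du/dtau, dv/dtau, -Gamma^u_ij Y'^i Y'^j, -Gamma^v_ij Y'^i Y'^j) with the Gammas evaluated at the stage position; h = 0.250000; intermediate values shown to 6 dp
step 0: u = 0.5000, v = 1.0000, du/dtau = -2.0000, dv/dtau = 1.0000
step 1:
  k1: at (u, v) = (0.500000, 1.000000), (du/dtau, dv/dtau) = (-2.000000, 1.000000); Gamma_uuu = 0.000000, Gamma_uuv = 0.000000, Gamma_uvv = 0.000000, Gamma_vuu = 0.000000, Gamma_vuv = 0.000000, Gamma_vvv = 0.000000; k1 = (-2.000000, 1.000000, 0.000000, 0.000000)
  k2: at (u, v) = (0.250000, 1.125000), (du/dtau, dv/dtau) = (-2.000000, 1.000000); Gamma_uuu = 0.000000, Gamma_uuv = 0.000000, Gamma_uvv = 0.000000, Gamma_vuu = 0.000000, Gamma_vuv = 0.000000, Gamma_vvv = 0.000000; k2 = (-2.000000, 1.000000, 0.000000, 0.000000)
  k3: at (u, v) = (0.250000, 1.125000), (du/dtau, dv/dtau) = (-2.000000, 1.000000); Gamma_uuu = 0.000000, Gamma_uuv = 0.000000, Gamma_uvv = 0.000000, Gamma_vuu = 0.000000, Gamma_vuv = 0.000000, Gamma_vvv = 0.000000; k3 = (-2.000000, 1.000000, 0.000000, 0.000000)
  k4: at (u, v) = (0.000000, 1.250000), (du/dtau, dv/dtau) = (-2.000000, 1.000000); Gamma_uuu = 0.000000, Gamma_uuv = 0.000000, Gamma_uvv = 0.000000, Gamma_vuu = 0.000000, Gamma_vuv = 0.000000, Gamma_vvv = 0.000000; k4 = (-2.000000, 1.000000, 0.000000, 0.000000)
  Y <- Y + (h/6)(k1 + 2k2 + 2k3 + k4): u = 0.0000, v = 1.2500, du/dtau = -2.0000, dv/dtau = 1.0000
step 2:
  k1: at (u, v) = (0.000000, 1.250000), (du/dtau, dv/dtau) = (-2.000000, 1.000000); Gamma_uuu = 0.000000, Gamma_uuv = 0.000000, Gamma_uvv = 0.000000, Gamma_vuu = 0.000000, Gamma_vuv = 0.000000, Gamma_vvv = 0.000000; k1 = (-2.000000, 1.000000, 0.000000, 0.000000)
  k2: at (u, v) = (-0.250000, 1.375000), (du/dtau, dv/dtau) = (-2.000000, 1.000000); Gamma_uuu = 0.000000, Gamma_uuv = 0.000000, Gamma_uvv = 0.000000, Gamma_vuu = 0.000000, Gamma_vuv = 0.000000, Gamma_vvv = 0.000000; k2 = (-2.000000, 1.000000, 0.000000, 0.000000)
  k3: at (u, v) = (-0.250000, 1.375000), (du/dtau, dv/dtau) = (-2.000000, 1.000000); Gamma_uuu = 0.000000, Gamma_uuv = 0.000000, Gamma_uvv = 0.000000, Gamma_vuu = 0.000000, Gamma_vuv = 0.000000, Gamma_vvv = 0.000000; k3 = (-2.000000, 1.000000, 0.000000, 0.000000)
  k4: at (u, v) = (-0.500000, 1.500000), (du/dtau, dv/dtau) = (-2.000000, 1.000000); Gamma_uuu = 0.000000, Gamma_uuv = 0.000000, Gamma_uvv = 0.000000, Gamma_vuu = 0.000000, Gamma_vuv = 0.000000, Gamma_vvv = 0.000000; k4 = (-2.000000, 1.000000, 0.000000, 0.000000)
  Y <- Y + (h/6)(k1 + 2k2 + 2k3 + k4): u = -0.5000, v = 1.5000, du/dtau = -2.0000, dv/dtau = 1.0000

Answer: u = -0.5000, v = 1.5000, du/dtau = -2.0000, dv/dtau = 1.0000


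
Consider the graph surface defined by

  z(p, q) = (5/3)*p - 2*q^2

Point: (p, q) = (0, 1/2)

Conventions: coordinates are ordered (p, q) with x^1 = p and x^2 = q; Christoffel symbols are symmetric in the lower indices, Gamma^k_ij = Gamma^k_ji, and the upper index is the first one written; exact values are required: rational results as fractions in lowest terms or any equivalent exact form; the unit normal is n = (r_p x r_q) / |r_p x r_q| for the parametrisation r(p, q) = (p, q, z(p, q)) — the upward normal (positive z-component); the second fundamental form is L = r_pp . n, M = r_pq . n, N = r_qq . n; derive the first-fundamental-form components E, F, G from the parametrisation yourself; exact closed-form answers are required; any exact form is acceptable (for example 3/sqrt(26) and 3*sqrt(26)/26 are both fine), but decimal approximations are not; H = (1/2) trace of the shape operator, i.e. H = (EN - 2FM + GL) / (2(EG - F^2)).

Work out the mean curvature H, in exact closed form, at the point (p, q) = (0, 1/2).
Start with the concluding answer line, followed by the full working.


Answer: H = -51*sqrt(70)/1225

z_p = 5/3, z_q = -2, z_pp = 0, z_pq = 0, z_qq = -4
E = 34/9, F = -10/3, G = 5; answer radicand W^2 = 70/9
unnormalised second-form numerators: l = 0, m = 0, n = -4; L = l/sqrt(70/9), and similarly M = m/sqrt(W^2), N = n/sqrt(W^2)
H = (E*n - 2*F*m + G*l) / (2*(EG - F^2)*sqrt(W^2)); E*n - 2*F*m + G*l = -136/9, EG - F^2 = 70/9, so H = (-34/35)/sqrt(70/9)


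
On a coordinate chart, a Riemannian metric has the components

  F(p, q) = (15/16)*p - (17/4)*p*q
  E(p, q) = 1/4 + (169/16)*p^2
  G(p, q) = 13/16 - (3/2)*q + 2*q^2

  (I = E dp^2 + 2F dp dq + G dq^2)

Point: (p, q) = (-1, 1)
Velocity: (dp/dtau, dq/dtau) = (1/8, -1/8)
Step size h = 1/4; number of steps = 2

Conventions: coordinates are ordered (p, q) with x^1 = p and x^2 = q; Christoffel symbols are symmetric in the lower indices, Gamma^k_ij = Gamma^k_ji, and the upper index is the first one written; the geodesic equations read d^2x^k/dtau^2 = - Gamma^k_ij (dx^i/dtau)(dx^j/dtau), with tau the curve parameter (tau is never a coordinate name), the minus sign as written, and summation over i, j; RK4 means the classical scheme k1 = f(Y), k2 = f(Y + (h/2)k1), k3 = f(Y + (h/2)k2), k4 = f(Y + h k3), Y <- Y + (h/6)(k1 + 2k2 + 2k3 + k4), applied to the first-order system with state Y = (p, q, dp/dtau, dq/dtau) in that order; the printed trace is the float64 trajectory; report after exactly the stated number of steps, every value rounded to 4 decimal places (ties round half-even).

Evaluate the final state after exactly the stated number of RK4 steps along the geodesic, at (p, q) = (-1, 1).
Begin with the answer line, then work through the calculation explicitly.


Answer: p = -0.9366, q = 0.9384, dp/dtau = 0.1289, dq/dtau = -0.1214

f(Y) = (dp/dtau, dq/dtau, -Gamma^p_ij Y'^i Y'^j, -Gamma^q_ij Y'^i Y'^j) with the Gammas evaluated at the stage position; h = 0.250000; intermediate values shown to 6 dp
step 0: p = -1.0000, q = 1.0000, dp/dtau = 0.1250, dq/dtau = -0.1250
step 1:
  k1: at (p, q) = (-1.000000, 1.000000), (dp/dtau, dq/dtau) = (0.125000, -0.125000); Gamma_ppp = -0.898058, Gamma_ppq = 0.000000, Gamma_pqq = 0.446602, Gamma_qpp = -0.257282, Gamma_qpq = 0.000000, Gamma_qqq = -0.174757; k1 = (0.125000, -0.125000, 0.007054, 0.006751)
  k2: at (p, q) = (-0.984375, 0.984375), (dp/dtau, dq/dtau) = (0.125882, -0.124156); Gamma_ppp = -0.913055, Gamma_ppq = 0.000000, Gamma_pqq = 0.456105, Gamma_qpp = -0.257897, Gamma_qpq = 0.000000, Gamma_qqq = -0.187355; k2 = (0.125882, -0.124156, 0.007438, 0.006975)
  k3: at (p, q) = (-0.984265, 0.984480), (dp/dtau, dq/dtau) = (0.125930, -0.124128); Gamma_ppp = -0.913112, Gamma_ppq = 0.000000, Gamma_pqq = 0.456121, Gamma_qpp = -0.257994, Gamma_qpq = 0.000000, Gamma_qqq = -0.187220; k3 = (0.125930, -0.124128, 0.007453, 0.006976)
  k4: at (p, q) = (-0.968518, 0.968968), (dp/dtau, dq/dtau) = (0.126863, -0.123256); Gamma_ppp = -0.928660, Gamma_ppq = 0.000000, Gamma_pqq = 0.465681, Gamma_qpp = -0.258637, Gamma_qpq = 0.000000, Gamma_qqq = -0.199367; k4 = (0.126863, -0.123256, 0.007871, 0.007191)
  Y <- Y + (h/6)(k1 + 2k2 + 2k3 + k4): p = -0.9685, q = 0.9690, dp/dtau = 0.1269, dq/dtau = -0.1233
step 2:
  k1: at (p, q) = (-0.968521, 0.968966), (dp/dtau, dq/dtau) = (0.126863, -0.123257); Gamma_ppp = -0.928658, Gamma_ppq = 0.000000, Gamma_pqq = 0.465680, Gamma_qpp = -0.258634, Gamma_qpq = 0.000000, Gamma_qqq = -0.199371; k1 = (0.126863, -0.123257, 0.007871, 0.007191)
  k2: at (p, q) = (-0.952664, 0.953559), (dp/dtau, dq/dtau) = (0.127847, -0.122358); Gamma_ppp = -0.944775, Gamma_ppq = 0.000000, Gamma_pqq = 0.475307, Gamma_qpp = -0.259302, Gamma_qpq = 0.000000, Gamma_qqq = -0.211071; k2 = (0.127847, -0.122358, 0.008326, 0.007398)
  k3: at (p, q) = (-0.952541, 0.953671), (dp/dtau, dq/dtau) = (0.127904, -0.122332); Gamma_ppp = -0.944845, Gamma_ppq = 0.000000, Gamma_pqq = 0.475332, Gamma_qpp = -0.259415, Gamma_qpq = 0.000000, Gamma_qqq = -0.210928; k3 = (0.127904, -0.122332, 0.008344, 0.007400)
  k4: at (p, q) = (-0.936546, 0.938383), (dp/dtau, dq/dtau) = (0.128949, -0.121406); Gamma_ppp = -0.961582, Gamma_ppq = 0.000000, Gamma_pqq = 0.485050, Gamma_qpp = -0.260141, Gamma_qpq = 0.000000, Gamma_qqq = -0.222158; k4 = (0.128949, -0.121406, 0.008840, 0.007600)
  Y <- Y + (h/6)(k1 + 2k2 + 2k3 + k4): p = -0.9366, q = 0.9384, dp/dtau = 0.1289, dq/dtau = -0.1214


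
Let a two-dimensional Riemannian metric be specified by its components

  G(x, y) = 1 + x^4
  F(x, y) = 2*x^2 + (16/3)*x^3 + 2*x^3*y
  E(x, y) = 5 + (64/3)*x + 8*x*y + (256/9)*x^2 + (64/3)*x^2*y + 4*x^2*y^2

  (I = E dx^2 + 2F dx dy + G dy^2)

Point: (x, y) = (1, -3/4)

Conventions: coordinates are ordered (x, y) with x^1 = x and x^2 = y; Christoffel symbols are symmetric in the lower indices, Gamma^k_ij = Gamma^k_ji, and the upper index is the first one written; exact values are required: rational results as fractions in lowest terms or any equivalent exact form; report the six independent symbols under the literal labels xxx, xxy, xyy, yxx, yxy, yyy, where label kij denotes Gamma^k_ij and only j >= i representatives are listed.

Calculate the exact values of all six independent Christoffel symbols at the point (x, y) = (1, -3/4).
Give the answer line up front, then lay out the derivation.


Answer: Gamma_xxx = 805/1297, Gamma_xxy = 420/1297, Gamma_xyy = 0, Gamma_yxx = 138/1297, Gamma_yxy = 72/1297, Gamma_yyy = 0

E = 1261/36, F = 35/6, G = 2 at the point
E_x = 805/18, E_y = 70/3, F_x = 31/2, F_y = 2, G_x = 4, G_y = 0
EG - F^2 = 1297/36;  g^inv = (36/1297) * [[2, -35/6], [-35/6, 1261/36]]
first-kind symbols [ij,l] = (1/2)(d_i g_jl + d_j g_il - d_l g_ij): [xx,x] = E_x/2 = 805/36, [xx,y] = F_x - E_y/2 = 23/6, [xy,x] = E_y/2 = 35/3, [xy,y] = G_x/2 = 2, [yy,x] = F_y - G_x/2 = 0, [yy,y] = G_y/2 = 0
Gamma^x_ij = (G*[ij,x] - F*[ij,y])/(EG - F^2), Gamma^y_ij = (E*[ij,y] - F*[ij,x])/(EG - F^2)


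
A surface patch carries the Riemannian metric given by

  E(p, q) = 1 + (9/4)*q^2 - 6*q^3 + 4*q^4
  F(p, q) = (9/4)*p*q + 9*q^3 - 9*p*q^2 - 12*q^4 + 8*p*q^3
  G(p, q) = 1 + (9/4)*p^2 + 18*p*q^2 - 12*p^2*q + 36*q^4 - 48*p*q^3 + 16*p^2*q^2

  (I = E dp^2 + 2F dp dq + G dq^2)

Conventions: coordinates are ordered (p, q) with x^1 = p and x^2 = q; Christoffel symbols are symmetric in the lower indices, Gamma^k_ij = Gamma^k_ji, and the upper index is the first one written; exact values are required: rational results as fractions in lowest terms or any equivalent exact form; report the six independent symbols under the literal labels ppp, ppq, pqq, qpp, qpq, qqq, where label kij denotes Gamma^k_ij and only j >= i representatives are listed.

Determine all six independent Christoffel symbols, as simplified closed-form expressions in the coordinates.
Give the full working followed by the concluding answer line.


E = 1 + (9/4)*q^2 - 6*q^3 + 4*q^4; F = (9/4)*p*q + 9*q^3 - 9*p*q^2 - 12*q^4 + 8*p*q^3; G = 1 + (9/4)*p^2 + 18*p*q^2 - 12*p^2*q + 36*q^4 - 48*p*q^3 + 16*p^2*q^2
Gamma^k_ij = (1/2) g^{kl} (d_i g_jl + d_j g_il - d_l g_ij), with g^inv = (1/(EG-F^2)) [[G, -F], [-F, E]]
first partials: E_p = 0, E_q = (9/2)*q - 18*q^2 + 16*q^3, F_p = (9/4)*q - 9*q^2 + 8*q^3, F_q = (9/4)*p + 27*q^2 - 18*p*q - 48*q^3 + 24*p*q^2, G_p = (9/2)*p + 18*q^2 - 24*p*q - 48*q^3 + 32*p*q^2, G_q = 36*p*q - 12*p^2 + 144*q^3 - 144*p*q^2 + 32*p^2*q
D = EG - F^2 = 1 + (9/4)*q^2 + (9/4)*p^2 - 6*q^3 + 18*p*q^2 - 12*p^2*q + 40*q^4 - 48*p*q^3 + 16*p^2*q^2
expanded: Gamma^p_pp = (G E_p - 2F F_p + F E_q)/(2D), Gamma^p_pq = (G E_q - F G_p)/(2D), Gamma^p_qq = (2G F_q - G G_p - F G_q)/(2D), Gamma^q_pp = (2E F_p - E E_q - F E_p)/(2D), Gamma^q_pq = (E G_p - F E_q)/(2D), Gamma^q_qq = (E G_q - 2F F_q + F G_p)/(2D); substitute and cancel common factors

Answer: Gamma_ppp = 0, Gamma_ppq = (32*q^3 - 36*q^2 + 9*q)/(64*p^2*q^2 - 48*p^2*q + 9*p^2 - 192*p*q^3 + 72*p*q^2 + 160*q^4 - 24*q^3 + 9*q^2 + 4), Gamma_pqq = (32*p*q^2 - 24*p*q - 96*q^3 + 72*q^2)/(64*p^2*q^2 - 48*p^2*q + 9*p^2 - 192*p*q^3 + 72*p*q^2 + 160*q^4 - 24*q^3 + 9*q^2 + 4), Gamma_qpp = 0, Gamma_qpq = (64*p*q^2 - 48*p*q + 9*p - 96*q^3 + 36*q^2)/(64*p^2*q^2 - 48*p^2*q + 9*p^2 - 192*p*q^3 + 72*p*q^2 + 160*q^4 - 24*q^3 + 9*q^2 + 4), Gamma_qqq = (64*p^2*q - 24*p^2 - 288*p*q^2 + 72*p*q + 288*q^3)/(64*p^2*q^2 - 48*p^2*q + 9*p^2 - 192*p*q^3 + 72*p*q^2 + 160*q^4 - 24*q^3 + 9*q^2 + 4)


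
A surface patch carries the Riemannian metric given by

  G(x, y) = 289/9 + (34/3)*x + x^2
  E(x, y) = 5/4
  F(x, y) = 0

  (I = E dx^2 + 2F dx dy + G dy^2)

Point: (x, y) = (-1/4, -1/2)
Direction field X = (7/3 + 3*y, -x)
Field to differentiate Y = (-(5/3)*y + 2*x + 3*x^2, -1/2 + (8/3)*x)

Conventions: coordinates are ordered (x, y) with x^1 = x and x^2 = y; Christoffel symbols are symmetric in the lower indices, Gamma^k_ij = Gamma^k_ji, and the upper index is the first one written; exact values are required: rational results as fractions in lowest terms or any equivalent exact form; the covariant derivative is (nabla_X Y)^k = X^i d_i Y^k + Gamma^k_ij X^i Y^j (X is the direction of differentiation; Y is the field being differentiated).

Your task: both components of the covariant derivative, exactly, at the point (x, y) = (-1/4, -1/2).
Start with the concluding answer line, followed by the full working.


Answer: (nabla_X Y)^x = 91/72, (nabla_X Y)^y = 3869/1872

E = 5/4, F = 0, G = 4225/144 at the point
E_x = 0, E_y = 0, F_x = 0, F_y = 0, G_x = 65/6, G_y = 0
EG - F^2 = 21125/576;  g^inv = (576/21125) * [[4225/144, 0], [0, 5/4]]
first-kind symbols [ij,l] = (1/2)(d_i g_jl + d_j g_il - d_l g_ij): [xx,x] = E_x/2 = 0, [xx,y] = F_x - E_y/2 = 0, [xy,x] = E_y/2 = 0, [xy,y] = G_x/2 = 65/12, [yy,x] = F_y - G_x/2 = -65/12, [yy,y] = G_y/2 = 0
Gamma^x_ij = (G*[ij,x] - F*[ij,y])/(EG - F^2), Gamma^y_ij = (E*[ij,y] - F*[ij,x])/(EG - F^2)
Gamma_xxx = 0, Gamma_xxy = 0, Gamma_xyy = -13/3, Gamma_yxx = 0, Gamma_yxy = 12/65, Gamma_yyy = 0
X = (5/6, 1/4), Y = (25/48, -7/6) at the point


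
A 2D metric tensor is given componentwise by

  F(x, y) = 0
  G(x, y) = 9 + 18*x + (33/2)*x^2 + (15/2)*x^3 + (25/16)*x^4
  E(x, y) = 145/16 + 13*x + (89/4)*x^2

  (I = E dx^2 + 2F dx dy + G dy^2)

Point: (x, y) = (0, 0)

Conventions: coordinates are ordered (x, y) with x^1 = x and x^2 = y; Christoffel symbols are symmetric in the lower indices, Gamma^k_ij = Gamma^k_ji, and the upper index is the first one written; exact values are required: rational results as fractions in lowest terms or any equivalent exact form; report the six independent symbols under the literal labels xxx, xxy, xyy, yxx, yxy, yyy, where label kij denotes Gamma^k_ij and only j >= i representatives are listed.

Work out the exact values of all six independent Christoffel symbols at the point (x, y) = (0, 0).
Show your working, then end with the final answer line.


E = 145/16, F = 0, G = 9 at the point
E_x = 13, E_y = 0, F_x = 0, F_y = 0, G_x = 18, G_y = 0
EG - F^2 = 1305/16;  g^inv = (16/1305) * [[9, 0], [0, 145/16]]
first-kind symbols [ij,l] = (1/2)(d_i g_jl + d_j g_il - d_l g_ij): [xx,x] = E_x/2 = 13/2, [xx,y] = F_x - E_y/2 = 0, [xy,x] = E_y/2 = 0, [xy,y] = G_x/2 = 9, [yy,x] = F_y - G_x/2 = -9, [yy,y] = G_y/2 = 0
Gamma^x_ij = (G*[ij,x] - F*[ij,y])/(EG - F^2), Gamma^y_ij = (E*[ij,y] - F*[ij,x])/(EG - F^2)

Answer: Gamma_xxx = 104/145, Gamma_xxy = 0, Gamma_xyy = -144/145, Gamma_yxx = 0, Gamma_yxy = 1, Gamma_yyy = 0


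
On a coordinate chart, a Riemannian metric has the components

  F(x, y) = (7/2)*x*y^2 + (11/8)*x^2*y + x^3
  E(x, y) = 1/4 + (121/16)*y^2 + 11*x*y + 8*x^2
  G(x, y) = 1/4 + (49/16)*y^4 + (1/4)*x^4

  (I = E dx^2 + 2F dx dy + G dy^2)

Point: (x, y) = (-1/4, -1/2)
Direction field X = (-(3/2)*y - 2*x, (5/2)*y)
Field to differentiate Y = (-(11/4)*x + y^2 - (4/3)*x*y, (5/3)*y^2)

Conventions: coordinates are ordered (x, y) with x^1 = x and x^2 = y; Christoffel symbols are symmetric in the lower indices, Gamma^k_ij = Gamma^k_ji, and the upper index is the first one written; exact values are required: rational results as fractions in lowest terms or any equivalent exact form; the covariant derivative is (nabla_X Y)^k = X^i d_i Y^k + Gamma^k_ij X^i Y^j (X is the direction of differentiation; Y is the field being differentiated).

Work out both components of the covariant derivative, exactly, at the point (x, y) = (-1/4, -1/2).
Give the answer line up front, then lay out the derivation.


Answer: (nabla_X Y)^x = -749435/534624, (nabla_X Y)^y = 97555/5569

E = 257/64, F = -71/256, G = 453/1024 at the point
E_x = -19/2, E_y = -165/16, F_x = 45/32, F_y = 123/128, G_x = -1/64, G_y = -49/32
EG - F^2 = 27845/16384;  g^inv = (16384/27845) * [[453/1024, 71/256], [71/256, 257/64]]
first-kind symbols [ij,l] = (1/2)(d_i g_jl + d_j g_il - d_l g_ij): [xx,x] = E_x/2 = -19/4, [xx,y] = F_x - E_y/2 = 105/16, [xy,x] = E_y/2 = -165/32, [xy,y] = G_x/2 = -1/128, [yy,x] = F_y - G_x/2 = 31/32, [yy,y] = G_y/2 = -49/64
Gamma^x_ij = (G*[ij,x] - F*[ij,y])/(EG - F^2), Gamma^y_ij = (E*[ij,y] - F*[ij,x])/(EG - F^2)
Gamma_xxx = -4608/27845, Gamma_xxy = -37408/27845, Gamma_xyy = 1417/11138, Gamma_yxx = 410176/27845, Gamma_yxy = -23944/27845, Gamma_yyy = -9194/5569
X = (5/4, -5/4), Y = (37/48, 5/12) at the point


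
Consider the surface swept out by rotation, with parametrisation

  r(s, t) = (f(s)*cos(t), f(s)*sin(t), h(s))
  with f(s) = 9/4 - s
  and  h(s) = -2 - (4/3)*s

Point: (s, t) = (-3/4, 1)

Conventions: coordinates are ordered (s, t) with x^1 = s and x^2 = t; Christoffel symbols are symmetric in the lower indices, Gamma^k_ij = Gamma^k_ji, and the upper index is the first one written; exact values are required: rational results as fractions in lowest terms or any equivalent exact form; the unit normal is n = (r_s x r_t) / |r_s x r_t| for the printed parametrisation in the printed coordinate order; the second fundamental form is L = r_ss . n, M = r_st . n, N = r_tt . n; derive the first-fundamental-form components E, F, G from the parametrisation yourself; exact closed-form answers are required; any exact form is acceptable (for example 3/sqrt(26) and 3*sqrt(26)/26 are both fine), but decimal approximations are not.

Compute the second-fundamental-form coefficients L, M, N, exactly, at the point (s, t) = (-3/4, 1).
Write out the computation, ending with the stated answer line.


f = 3, f' = -1, f'' = 0, h' = -4/3, h'' = 0
E = 25/9, F = 0, G = 9; answer radicand W^2 = 25/9
unnormalised second-form numerators: l = 0, m = 0, n = -4; L = l/sqrt(25/9), and similarly M = m/sqrt(W^2), N = n/sqrt(W^2)

Answer: L = 0, M = 0, N = -12/5


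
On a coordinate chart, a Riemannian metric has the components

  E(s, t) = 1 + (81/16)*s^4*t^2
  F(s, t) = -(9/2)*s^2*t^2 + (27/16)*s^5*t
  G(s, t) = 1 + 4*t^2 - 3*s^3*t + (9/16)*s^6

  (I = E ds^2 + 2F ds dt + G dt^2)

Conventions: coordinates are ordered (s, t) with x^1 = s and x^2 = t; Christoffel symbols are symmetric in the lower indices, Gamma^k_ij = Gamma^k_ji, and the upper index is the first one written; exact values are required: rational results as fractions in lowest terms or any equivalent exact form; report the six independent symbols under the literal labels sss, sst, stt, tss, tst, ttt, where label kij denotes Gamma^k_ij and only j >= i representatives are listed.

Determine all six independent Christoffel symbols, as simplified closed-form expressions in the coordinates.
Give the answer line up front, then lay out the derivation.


Answer: Gamma_sss = 162*s^3*t^2/(9*s^6 + 81*s^4*t^2 - 48*s^3*t + 64*t^2 + 16), Gamma_sst = 81*s^4*t/(9*s^6 + 81*s^4*t^2 - 48*s^3*t + 64*t^2 + 16), Gamma_stt = -72*s^2*t/(9*s^6 + 81*s^4*t^2 - 48*s^3*t + 64*t^2 + 16), Gamma_tss = (54*s^4*t - 144*s*t^2)/(9*s^6 + 81*s^4*t^2 - 48*s^3*t + 64*t^2 + 16), Gamma_tst = (27*s^5 - 72*s^2*t)/(9*s^6 + 81*s^4*t^2 - 48*s^3*t + 64*t^2 + 16), Gamma_ttt = (-24*s^3 + 64*t)/(9*s^6 + 81*s^4*t^2 - 48*s^3*t + 64*t^2 + 16)

E = 1 + (81/16)*s^4*t^2; F = -(9/2)*s^2*t^2 + (27/16)*s^5*t; G = 1 + 4*t^2 - 3*s^3*t + (9/16)*s^6
Gamma^k_ij = (1/2) g^{kl} (d_i g_jl + d_j g_il - d_l g_ij), with g^inv = (1/(EG-F^2)) [[G, -F], [-F, E]]
first partials: E_s = (81/4)*s^3*t^2, E_t = (81/8)*s^4*t, F_s = -9*s*t^2 + (135/16)*s^4*t, F_t = -9*s^2*t + (27/16)*s^5, G_s = -9*s^2*t + (27/8)*s^5, G_t = 8*t - 3*s^3
D = EG - F^2 = 1 + 4*t^2 - 3*s^3*t + (81/16)*s^4*t^2 + (9/16)*s^6
expanded: Gamma^s_ss = (G E_s - 2F F_s + F E_t)/(2D), Gamma^s_st = (G E_t - F G_s)/(2D), Gamma^s_tt = (2G F_t - G G_s - F G_t)/(2D), Gamma^t_ss = (2E F_s - E E_t - F E_s)/(2D), Gamma^t_st = (E G_s - F E_t)/(2D), Gamma^t_tt = (E G_t - 2F F_t + F G_s)/(2D); substitute and cancel common factors


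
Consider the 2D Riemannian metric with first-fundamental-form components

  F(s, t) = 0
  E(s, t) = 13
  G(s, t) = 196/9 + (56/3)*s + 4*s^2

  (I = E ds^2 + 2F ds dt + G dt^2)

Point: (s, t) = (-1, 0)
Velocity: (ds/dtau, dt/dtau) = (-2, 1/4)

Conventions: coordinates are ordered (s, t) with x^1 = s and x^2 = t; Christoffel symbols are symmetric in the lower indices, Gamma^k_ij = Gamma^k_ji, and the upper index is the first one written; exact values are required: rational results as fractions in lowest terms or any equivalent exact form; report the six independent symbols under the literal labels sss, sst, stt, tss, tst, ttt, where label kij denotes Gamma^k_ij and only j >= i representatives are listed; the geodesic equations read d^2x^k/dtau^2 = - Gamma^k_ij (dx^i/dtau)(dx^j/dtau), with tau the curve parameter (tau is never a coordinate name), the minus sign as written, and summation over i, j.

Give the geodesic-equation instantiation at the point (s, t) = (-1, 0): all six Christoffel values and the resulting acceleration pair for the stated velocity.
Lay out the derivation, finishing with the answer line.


E = 13, F = 0, G = 64/9 at the point
E_s = 0, E_t = 0, F_s = 0, F_t = 0, G_s = 32/3, G_t = 0
EG - F^2 = 832/9;  g^inv = (9/832) * [[64/9, 0], [0, 13]]
first-kind symbols [ij,l] = (1/2)(d_i g_jl + d_j g_il - d_l g_ij): [ss,s] = E_s/2 = 0, [ss,t] = F_s - E_t/2 = 0, [st,s] = E_t/2 = 0, [st,t] = G_s/2 = 16/3, [tt,s] = F_t - G_s/2 = -16/3, [tt,t] = G_t/2 = 0
Gamma^s_ij = (G*[ij,s] - F*[ij,t])/(EG - F^2), Gamma^t_ij = (E*[ij,t] - F*[ij,s])/(EG - F^2)
Gamma_sss = 0, Gamma_sst = 0, Gamma_stt = -16/39, Gamma_tss = 0, Gamma_tst = 3/4, Gamma_ttt = 0
d^2s/dtau^2 = -(Gamma_sss*(-2)^2 + 2*Gamma_sst*(-2)*(1/4) + Gamma_stt*(1/4)^2) = 1/39
d^2t/dtau^2 = -(Gamma_tss*(-2)^2 + 2*Gamma_tst*(-2)*(1/4) + Gamma_ttt*(1/4)^2) = 3/4

Answer: Gamma_sss = 0, Gamma_sst = 0, Gamma_stt = -16/39, Gamma_tss = 0, Gamma_tst = 3/4, Gamma_ttt = 0; accelerations (d^2s/dtau^2, d^2t/dtau^2) = (1/39, 3/4)


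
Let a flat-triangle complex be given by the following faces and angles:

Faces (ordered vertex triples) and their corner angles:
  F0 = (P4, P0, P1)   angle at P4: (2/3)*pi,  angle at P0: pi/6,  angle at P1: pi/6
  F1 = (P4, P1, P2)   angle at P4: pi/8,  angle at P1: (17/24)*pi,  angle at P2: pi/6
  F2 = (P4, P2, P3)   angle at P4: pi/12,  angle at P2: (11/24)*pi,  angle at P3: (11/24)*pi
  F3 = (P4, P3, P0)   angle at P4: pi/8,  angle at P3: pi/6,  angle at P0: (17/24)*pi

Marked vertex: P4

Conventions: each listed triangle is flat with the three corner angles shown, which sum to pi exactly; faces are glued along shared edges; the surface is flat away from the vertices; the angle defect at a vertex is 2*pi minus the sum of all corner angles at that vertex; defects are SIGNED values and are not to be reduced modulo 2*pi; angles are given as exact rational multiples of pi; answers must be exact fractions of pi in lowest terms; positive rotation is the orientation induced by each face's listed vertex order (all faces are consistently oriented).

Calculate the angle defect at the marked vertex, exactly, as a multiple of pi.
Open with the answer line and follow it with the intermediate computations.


Answer: defect(P4) = pi

Sum of corner angles at P4: pi
defect = 2*pi - pi


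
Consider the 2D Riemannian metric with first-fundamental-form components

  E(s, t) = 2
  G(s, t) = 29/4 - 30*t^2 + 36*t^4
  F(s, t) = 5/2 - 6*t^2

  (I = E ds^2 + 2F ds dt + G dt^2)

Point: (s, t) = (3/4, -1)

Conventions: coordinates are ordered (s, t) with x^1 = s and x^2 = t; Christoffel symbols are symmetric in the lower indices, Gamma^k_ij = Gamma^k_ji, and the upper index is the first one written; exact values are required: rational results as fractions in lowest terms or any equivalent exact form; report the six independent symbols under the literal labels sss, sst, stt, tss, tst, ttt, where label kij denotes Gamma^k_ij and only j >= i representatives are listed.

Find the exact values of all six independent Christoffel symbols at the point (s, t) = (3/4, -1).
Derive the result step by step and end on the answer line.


E = 2, F = -7/2, G = 53/4 at the point
E_s = 0, E_t = 0, F_s = 0, F_t = 12, G_s = 0, G_t = -84
EG - F^2 = 57/4;  g^inv = (4/57) * [[53/4, 7/2], [7/2, 2]]
first-kind symbols [ij,l] = (1/2)(d_i g_jl + d_j g_il - d_l g_ij): [ss,s] = E_s/2 = 0, [ss,t] = F_s - E_t/2 = 0, [st,s] = E_t/2 = 0, [st,t] = G_s/2 = 0, [tt,s] = F_t - G_s/2 = 12, [tt,t] = G_t/2 = -42
Gamma^s_ij = (G*[ij,s] - F*[ij,t])/(EG - F^2), Gamma^t_ij = (E*[ij,t] - F*[ij,s])/(EG - F^2)

Answer: Gamma_sss = 0, Gamma_sst = 0, Gamma_stt = 16/19, Gamma_tss = 0, Gamma_tst = 0, Gamma_ttt = -56/19
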